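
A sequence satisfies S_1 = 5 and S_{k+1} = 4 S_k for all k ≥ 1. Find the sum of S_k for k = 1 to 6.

6825

S_2 = 4·5 = 20
S_3 = 4·20 = 80
S_4 = 4·80 = 320
S_5 = 4·320 = 1280
S_6 = 4·1280 = 5120
Sum = 5 + 20 + 80 + 320 + 1280 + 5120 = 6825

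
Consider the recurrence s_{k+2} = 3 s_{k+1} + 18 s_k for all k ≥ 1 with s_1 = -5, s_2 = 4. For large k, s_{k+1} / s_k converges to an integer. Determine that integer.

The characteristic equation is r^2 - 3r - 18 = 0, which factors as (r - 6)(r + 3) = 0.
So the roots are 6 and -3. Since |6| > |-3| and the coefficient of 6^k is non-zero, the ratio tends to 6.

6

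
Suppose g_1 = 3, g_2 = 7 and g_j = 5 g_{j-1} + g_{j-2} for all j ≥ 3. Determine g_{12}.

g_3 = 5*7 + 3 = 38
g_4 = 5*38 + 7 = 197
g_5 = 5*197 + 38 = 1023
g_6 = 5*1023 + 197 = 5312
g_7 = 5*5312 + 1023 = 27583
g_8 = 5*27583 + 5312 = 143227
g_9 = 5*143227 + 27583 = 743718
g_{10} = 5*743718 + 143227 = 3861817
g_{11} = 5*3861817 + 743718 = 20052803
g_{12} = 5*20052803 + 3861817 = 104125832

104125832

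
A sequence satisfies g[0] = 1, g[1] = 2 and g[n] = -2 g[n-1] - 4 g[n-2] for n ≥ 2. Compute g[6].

64

g[2] = -2·2 - 4·1 = -8
g[3] = -2·(-8) - 4·2 = 8
g[4] = -2·8 - 4·(-8) = 16
g[5] = -2·16 - 4·8 = -64
g[6] = -2·(-64) - 4·16 = 64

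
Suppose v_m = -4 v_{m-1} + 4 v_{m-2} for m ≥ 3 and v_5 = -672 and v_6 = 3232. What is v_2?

2

Rearranging, v_{m-2} = (v_m + 4 v_{m-1}) / 4.
v_4 = (3232 + 4(-672)) / 4 = 544/4 = 136
v_3 = (-672 + 4(136)) / 4 = -128/4 = -32
v_2 = (136 + 4(-32)) / 4 = 8/4 = 2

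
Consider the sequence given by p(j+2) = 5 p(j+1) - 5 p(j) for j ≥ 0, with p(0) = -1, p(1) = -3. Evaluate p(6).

-1625

p(2) = 5·(-3) - 5·(-1) = -10
p(3) = 5·(-10) - 5·(-3) = -35
p(4) = 5·(-35) - 5·(-10) = -125
p(5) = 5·(-125) - 5·(-35) = -450
p(6) = 5·(-450) - 5·(-125) = -1625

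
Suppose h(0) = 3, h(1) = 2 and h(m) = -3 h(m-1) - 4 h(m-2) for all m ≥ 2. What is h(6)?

222

h(2) = -3·2 - 4·3 = -18
h(3) = -3·(-18) - 4·2 = 46
h(4) = -3·46 - 4·(-18) = -66
h(5) = -3·(-66) - 4·46 = 14
h(6) = -3·14 - 4·(-66) = 222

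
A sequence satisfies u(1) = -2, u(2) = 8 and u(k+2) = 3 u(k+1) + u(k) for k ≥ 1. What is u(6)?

806

u(3) = 3(8) + (-2) = 22
u(4) = 3(22) + 8 = 74
u(5) = 3(74) + 22 = 244
u(6) = 3(244) + 74 = 806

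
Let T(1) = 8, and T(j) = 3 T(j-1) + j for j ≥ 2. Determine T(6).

T(2) = 3·8 + 2 = 26
T(3) = 3·26 + 3 = 81
T(4) = 3·81 + 4 = 247
T(5) = 3·247 + 5 = 746
T(6) = 3·746 + 6 = 2244

2244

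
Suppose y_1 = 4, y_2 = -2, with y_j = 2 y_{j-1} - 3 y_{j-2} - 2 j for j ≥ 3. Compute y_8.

y_3 = 2·(-2) - 3·4 - 6 = -22
y_4 = 2·(-22) - 3·(-2) - 8 = -46
y_5 = 2·(-46) - 3·(-22) - 10 = -36
y_6 = 2·(-36) - 3·(-46) - 12 = 54
y_7 = 2·54 - 3·(-36) - 14 = 202
y_8 = 2·202 - 3·54 - 16 = 226

226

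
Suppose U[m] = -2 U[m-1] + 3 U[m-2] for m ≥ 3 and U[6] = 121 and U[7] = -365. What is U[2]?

Rearranging, U[m-2] = (U[m] + 2 U[m-1]) / 3.
U[5] = (-365 + 2*121) / 3 = -123/3 = -41
U[4] = (121 + 2*(-41)) / 3 = 39/3 = 13
U[3] = (-41 + 2*13) / 3 = -15/3 = -5
U[2] = (13 + 2*(-5)) / 3 = 3/3 = 1

1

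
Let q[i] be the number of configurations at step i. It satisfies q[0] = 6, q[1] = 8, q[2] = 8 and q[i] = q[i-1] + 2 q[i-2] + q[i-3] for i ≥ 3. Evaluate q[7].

q[3] = 8 + 2·8 + 6 = 30
q[4] = 30 + 2·8 + 8 = 54
q[5] = 54 + 2·30 + 8 = 122
q[6] = 122 + 2·54 + 30 = 260
q[7] = 260 + 2·122 + 54 = 558

558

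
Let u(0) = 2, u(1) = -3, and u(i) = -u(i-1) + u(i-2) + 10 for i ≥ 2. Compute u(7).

u(2) = -(-3) + 2 + 10 = 15
u(3) = -15 + (-3) + 10 = -8
u(4) = -(-8) + 15 + 10 = 33
u(5) = -33 + (-8) + 10 = -31
u(6) = -(-31) + 33 + 10 = 74
u(7) = -74 + (-31) + 10 = -95

-95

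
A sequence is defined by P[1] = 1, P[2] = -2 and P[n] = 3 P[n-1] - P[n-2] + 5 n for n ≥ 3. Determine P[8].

3272

P[3] = 3(-2) - 1 + 15 = 8
P[4] = 3(8) - (-2) + 20 = 46
P[5] = 3(46) - 8 + 25 = 155
P[6] = 3(155) - 46 + 30 = 449
P[7] = 3(449) - 155 + 35 = 1227
P[8] = 3(1227) - 449 + 40 = 3272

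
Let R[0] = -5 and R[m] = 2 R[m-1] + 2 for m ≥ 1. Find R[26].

-201326594

The fixed point is 2/(1 - 2) = -2, so R[m] + 2 = 2(R[m-1] + 2).
Hence R[m] = -3·2^m - 2.
R[26] = -3·2^{26} - 2 = -3·67108864 - 2 = -201326594.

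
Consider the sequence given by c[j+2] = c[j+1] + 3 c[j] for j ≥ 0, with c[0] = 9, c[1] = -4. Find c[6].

353

c[2] = (-4) + 3(9) = 23
c[3] = 23 + 3(-4) = 11
c[4] = 11 + 3(23) = 80
c[5] = 80 + 3(11) = 113
c[6] = 113 + 3(80) = 353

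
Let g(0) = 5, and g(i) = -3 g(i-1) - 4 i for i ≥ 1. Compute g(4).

461

g(1) = -3·5 - 4 = -19
g(2) = -3·(-19) - 8 = 49
g(3) = -3·49 - 12 = -159
g(4) = -3·(-159) - 16 = 461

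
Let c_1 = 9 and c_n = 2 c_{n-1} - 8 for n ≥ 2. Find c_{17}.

The fixed point is -8/(1 - 2) = 8, so c_n - 8 = 2(c_{n-1} - 8).
Hence c_n = 1·2^{n-1} + 8.
c_{17} = 1·2^{16} + 8 = 1·65536 + 8 = 65544.

65544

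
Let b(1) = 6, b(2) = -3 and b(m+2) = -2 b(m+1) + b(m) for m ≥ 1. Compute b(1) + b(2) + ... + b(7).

279

b(3) = -2·(-3) + 6 = 12
b(4) = -2·12 + (-3) = -27
b(5) = -2·(-27) + 12 = 66
b(6) = -2·66 + (-27) = -159
b(7) = -2·(-159) + 66 = 384
Sum = 6 + (-3) + 12 + (-27) + 66 + (-159) + 384 = 279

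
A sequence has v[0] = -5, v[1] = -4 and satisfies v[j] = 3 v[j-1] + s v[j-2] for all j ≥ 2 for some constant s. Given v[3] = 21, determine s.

-3

v[2] = -12 - 5s
v[3] = -36 - 19s
So -36 - 19s = 21, giving s = -3.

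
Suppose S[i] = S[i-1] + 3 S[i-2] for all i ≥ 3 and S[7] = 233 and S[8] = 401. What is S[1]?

9

Rearranging, S[i-2] = (S[i] - S[i-1]) / 3.
S[6] = (401 - 233) / 3 = 168/3 = 56
S[5] = (233 - 56) / 3 = 177/3 = 59
S[4] = (56 - 59) / 3 = -3/3 = -1
S[3] = (59 - (-1)) / 3 = 60/3 = 20
S[2] = (-1 - 20) / 3 = -21/3 = -7
S[1] = (20 - (-7)) / 3 = 27/3 = 9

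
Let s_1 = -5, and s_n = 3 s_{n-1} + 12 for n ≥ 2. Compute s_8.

s_2 = 3·(-5) + 12 = -3
s_3 = 3·(-3) + 12 = 3
s_4 = 3·3 + 12 = 21
s_5 = 3·21 + 12 = 75
s_6 = 3·75 + 12 = 237
s_7 = 3·237 + 12 = 723
s_8 = 3·723 + 12 = 2181

2181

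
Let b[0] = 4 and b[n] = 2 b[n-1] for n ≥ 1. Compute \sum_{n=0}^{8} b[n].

2044

b[1] = 2(4) = 8
b[2] = 2(8) = 16
b[3] = 2(16) = 32
b[4] = 2(32) = 64
b[5] = 2(64) = 128
b[6] = 2(128) = 256
b[7] = 2(256) = 512
b[8] = 2(512) = 1024
Sum = 4 + 8 + 16 + 32 + 64 + 128 + 256 + 512 + 1024 = 2044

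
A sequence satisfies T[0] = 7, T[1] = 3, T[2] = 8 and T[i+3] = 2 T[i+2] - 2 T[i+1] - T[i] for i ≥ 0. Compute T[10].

443

T[3] = 2*8 - 2*3 - 7 = 3
T[4] = 2*3 - 2*8 - 3 = -13
T[5] = 2*(-13) - 2*3 - 8 = -40
T[6] = 2*(-40) - 2*(-13) - 3 = -57
T[7] = 2*(-57) - 2*(-40) - (-13) = -21
T[8] = 2*(-21) - 2*(-57) - (-40) = 112
T[9] = 2*112 - 2*(-21) - (-57) = 323
T[10] = 2*323 - 2*112 - (-21) = 443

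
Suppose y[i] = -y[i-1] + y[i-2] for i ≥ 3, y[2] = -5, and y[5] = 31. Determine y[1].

Let y[1] = x.
y[3] = 5 + x
y[4] = -10 - x
y[5] = 15 + 2x
So 15 + 2x = 31, giving x = 8.

8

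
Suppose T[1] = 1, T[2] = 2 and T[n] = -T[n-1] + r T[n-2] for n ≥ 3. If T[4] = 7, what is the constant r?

T[3] = -2 + r
T[4] = 2 + r
So 2 + r = 7, giving r = 5.

5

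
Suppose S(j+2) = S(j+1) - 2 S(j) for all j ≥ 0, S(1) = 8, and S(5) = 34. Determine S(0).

Let S(0) = y.
S(2) = 8 - 2y
S(3) = -8 - 2y
S(4) = -24 + 2y
S(5) = -8 + 6y
So -8 + 6y = 34, giving y = 7.

7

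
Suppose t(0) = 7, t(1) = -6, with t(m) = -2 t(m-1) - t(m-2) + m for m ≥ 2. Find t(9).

t(2) = -2*(-6) - 7 + 2 = 7
t(3) = -2*7 - (-6) + 3 = -5
t(4) = -2*(-5) - 7 + 4 = 7
t(5) = -2*7 - (-5) + 5 = -4
t(6) = -2*(-4) - 7 + 6 = 7
t(7) = -2*7 - (-4) + 7 = -3
t(8) = -2*(-3) - 7 + 8 = 7
t(9) = -2*7 - (-3) + 9 = -2

-2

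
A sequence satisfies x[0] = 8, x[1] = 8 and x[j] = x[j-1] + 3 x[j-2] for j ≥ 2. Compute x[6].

x[2] = 8 + 3·8 = 32
x[3] = 32 + 3·8 = 56
x[4] = 56 + 3·32 = 152
x[5] = 152 + 3·56 = 320
x[6] = 320 + 3·152 = 776

776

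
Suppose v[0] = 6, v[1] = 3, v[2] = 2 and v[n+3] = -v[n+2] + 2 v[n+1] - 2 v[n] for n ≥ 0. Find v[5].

v[3] = -2 + 2*3 - 2*6 = -8
v[4] = -(-8) + 2*2 - 2*3 = 6
v[5] = -6 + 2*(-8) - 2*2 = -26

-26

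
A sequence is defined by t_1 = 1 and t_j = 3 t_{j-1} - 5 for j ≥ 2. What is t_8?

-3278

t_2 = 3·1 - 5 = -2
t_3 = 3·(-2) - 5 = -11
t_4 = 3·(-11) - 5 = -38
t_5 = 3·(-38) - 5 = -119
t_6 = 3·(-119) - 5 = -362
t_7 = 3·(-362) - 5 = -1091
t_8 = 3·(-1091) - 5 = -3278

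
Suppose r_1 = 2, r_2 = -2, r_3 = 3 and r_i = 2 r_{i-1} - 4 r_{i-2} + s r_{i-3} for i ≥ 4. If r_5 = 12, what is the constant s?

-2

r_4 = 14 + 2s
r_5 = 16 + 2s
So 16 + 2s = 12, giving s = -2.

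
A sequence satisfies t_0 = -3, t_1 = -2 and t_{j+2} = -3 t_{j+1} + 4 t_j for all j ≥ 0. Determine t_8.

-13110

t_2 = -3·(-2) + 4·(-3) = -6
t_3 = -3·(-6) + 4·(-2) = 10
t_4 = -3·10 + 4·(-6) = -54
t_5 = -3·(-54) + 4·10 = 202
t_6 = -3·202 + 4·(-54) = -822
t_7 = -3·(-822) + 4·202 = 3274
t_8 = -3·3274 + 4·(-822) = -13110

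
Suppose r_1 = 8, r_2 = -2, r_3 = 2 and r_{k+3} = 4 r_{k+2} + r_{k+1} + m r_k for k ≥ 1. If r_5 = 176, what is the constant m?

5

r_4 = 6 + 8m
r_5 = 26 + 30m
So 26 + 30m = 176, giving m = 5.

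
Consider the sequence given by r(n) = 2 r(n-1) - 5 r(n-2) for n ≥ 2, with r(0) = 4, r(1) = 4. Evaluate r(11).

25876

r(2) = 2(4) - 5(4) = -12
r(3) = 2(-12) - 5(4) = -44
r(4) = 2(-44) - 5(-12) = -28
r(5) = 2(-28) - 5(-44) = 164
r(6) = 2(164) - 5(-28) = 468
r(7) = 2(468) - 5(164) = 116
r(8) = 2(116) - 5(468) = -2108
r(9) = 2(-2108) - 5(116) = -4796
r(10) = 2(-4796) - 5(-2108) = 948
r(11) = 2(948) - 5(-4796) = 25876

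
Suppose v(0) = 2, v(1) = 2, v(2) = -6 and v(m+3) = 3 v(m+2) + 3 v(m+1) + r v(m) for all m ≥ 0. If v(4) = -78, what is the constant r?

v(3) = -12 + 2r
v(4) = -54 + 8r
So -54 + 8r = -78, giving r = -3.

-3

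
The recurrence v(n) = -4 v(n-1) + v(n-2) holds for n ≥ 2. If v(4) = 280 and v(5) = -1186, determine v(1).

Rearranging, v(n-2) = v(n) + 4 v(n-1).
v(3) = -1186 + 4(280) = -66
v(2) = 280 + 4(-66) = 16
v(1) = -66 + 4(16) = -2

-2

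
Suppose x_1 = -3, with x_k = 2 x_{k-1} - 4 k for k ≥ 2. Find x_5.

-212

x_2 = 2(-3) - 8 = -14
x_3 = 2(-14) - 12 = -40
x_4 = 2(-40) - 16 = -96
x_5 = 2(-96) - 20 = -212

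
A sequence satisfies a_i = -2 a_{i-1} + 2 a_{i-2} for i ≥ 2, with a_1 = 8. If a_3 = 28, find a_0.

Let a_0 = z.
a_2 = -16 + 2z
a_3 = 48 - 4z
So 48 - 4z = 28, giving z = 5.

5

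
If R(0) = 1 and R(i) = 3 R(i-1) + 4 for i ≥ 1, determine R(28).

The fixed point is 4/(1 - 3) = -2, so R(i) + 2 = 3(R(i-1) + 2).
Hence R(i) = 3·3^i - 2.
R(28) = 3·3^{28} - 2 = 3·22876792454961 - 2 = 68630377364881.

68630377364881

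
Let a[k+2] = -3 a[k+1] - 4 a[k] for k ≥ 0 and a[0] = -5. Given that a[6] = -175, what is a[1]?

Let a[1] = w.
a[2] = 20 - 3w
a[3] = -60 + 5w
a[4] = 100 - 3w
a[5] = -60 - 11w
a[6] = -220 + 45w
So -220 + 45w = -175, giving w = 1.

1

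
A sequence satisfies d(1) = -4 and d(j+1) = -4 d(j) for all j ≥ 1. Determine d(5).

d(2) = -4*(-4) = 16
d(3) = -4*16 = -64
d(4) = -4*(-64) = 256
d(5) = -4*256 = -1024

-1024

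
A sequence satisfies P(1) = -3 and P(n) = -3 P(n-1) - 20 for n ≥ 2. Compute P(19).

774840973

The fixed point is -20/(1 + 3) = -5, so P(n) + 5 = -3(P(n-1) + 5).
Hence P(n) = 2·(-3)^{n-1} - 5.
P(19) = 2·(-3)^{18} - 5 = 2·387420489 - 5 = 774840973.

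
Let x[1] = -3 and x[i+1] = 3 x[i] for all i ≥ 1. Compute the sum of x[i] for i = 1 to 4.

-120

x[2] = 3(-3) = -9
x[3] = 3(-9) = -27
x[4] = 3(-27) = -81
Sum = (-3) + (-9) + (-27) + (-81) = -120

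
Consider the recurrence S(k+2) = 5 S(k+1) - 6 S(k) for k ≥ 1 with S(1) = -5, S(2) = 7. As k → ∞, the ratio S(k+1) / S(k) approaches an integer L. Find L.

3

The characteristic equation is r^2 - 5r + 6 = 0, which factors as (r - 3)(r - 2) = 0.
So the roots are 3 and 2. Since |3| > |2| and the coefficient of 3^k is non-zero, the ratio tends to 3.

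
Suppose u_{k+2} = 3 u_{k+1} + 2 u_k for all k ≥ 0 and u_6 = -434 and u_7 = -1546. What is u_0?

Rearranging, u_{k-2} = (u_k - 3 u_{k-1}) / 2.
u_5 = (-1546 - 3(-434)) / 2 = -244/2 = -122
u_4 = (-434 - 3(-122)) / 2 = -68/2 = -34
u_3 = (-122 - 3(-34)) / 2 = -20/2 = -10
u_2 = (-34 - 3(-10)) / 2 = -4/2 = -2
u_1 = (-10 - 3(-2)) / 2 = -4/2 = -2
u_0 = (-2 - 3(-2)) / 2 = 4/2 = 2

2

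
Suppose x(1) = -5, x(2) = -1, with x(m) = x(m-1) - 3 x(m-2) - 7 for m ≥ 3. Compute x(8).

x(3) = (-1) - 3*(-5) - 7 = 7
x(4) = 7 - 3*(-1) - 7 = 3
x(5) = 3 - 3*7 - 7 = -25
x(6) = (-25) - 3*3 - 7 = -41
x(7) = (-41) - 3*(-25) - 7 = 27
x(8) = 27 - 3*(-41) - 7 = 143

143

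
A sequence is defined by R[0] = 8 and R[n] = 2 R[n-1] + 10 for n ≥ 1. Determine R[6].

R[1] = 2*8 + 10 = 26
R[2] = 2*26 + 10 = 62
R[3] = 2*62 + 10 = 134
R[4] = 2*134 + 10 = 278
R[5] = 2*278 + 10 = 566
R[6] = 2*566 + 10 = 1142

1142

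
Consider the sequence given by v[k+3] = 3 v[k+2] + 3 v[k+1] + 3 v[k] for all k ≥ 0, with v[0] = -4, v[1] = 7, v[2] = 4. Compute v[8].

v[3] = 3(4) + 3(7) + 3(-4) = 21
v[4] = 3(21) + 3(4) + 3(7) = 96
v[5] = 3(96) + 3(21) + 3(4) = 363
v[6] = 3(363) + 3(96) + 3(21) = 1440
v[7] = 3(1440) + 3(363) + 3(96) = 5697
v[8] = 3(5697) + 3(1440) + 3(363) = 22500

22500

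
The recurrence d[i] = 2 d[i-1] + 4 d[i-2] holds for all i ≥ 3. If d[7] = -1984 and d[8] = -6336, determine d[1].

-7

Rearranging, d[i-2] = (d[i] - 2 d[i-1]) / 4.
d[6] = (-6336 - 2·(-1984)) / 4 = -2368/4 = -592
d[5] = (-1984 - 2·(-592)) / 4 = -800/4 = -200
d[4] = (-592 - 2·(-200)) / 4 = -192/4 = -48
d[3] = (-200 - 2·(-48)) / 4 = -104/4 = -26
d[2] = (-48 - 2·(-26)) / 4 = 4/4 = 1
d[1] = (-26 - 2·1) / 4 = -28/4 = -7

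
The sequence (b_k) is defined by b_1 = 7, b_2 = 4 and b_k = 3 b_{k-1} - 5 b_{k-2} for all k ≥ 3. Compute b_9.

3073

b_3 = 3·4 - 5·7 = -23
b_4 = 3·(-23) - 5·4 = -89
b_5 = 3·(-89) - 5·(-23) = -152
b_6 = 3·(-152) - 5·(-89) = -11
b_7 = 3·(-11) - 5·(-152) = 727
b_8 = 3·727 - 5·(-11) = 2236
b_9 = 3·2236 - 5·727 = 3073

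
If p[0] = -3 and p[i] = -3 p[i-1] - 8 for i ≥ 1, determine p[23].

94143178825

The fixed point is -8/(1 + 3) = -2, so p[i] + 2 = -3(p[i-1] + 2).
Hence p[i] = -1·(-3)^i - 2.
p[23] = -1·(-3)^{23} - 2 = -1·-94143178827 - 2 = 94143178825.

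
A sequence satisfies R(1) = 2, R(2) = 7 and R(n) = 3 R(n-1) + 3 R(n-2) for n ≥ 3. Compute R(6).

R(3) = 3·7 + 3·2 = 27
R(4) = 3·27 + 3·7 = 102
R(5) = 3·102 + 3·27 = 387
R(6) = 3·387 + 3·102 = 1467

1467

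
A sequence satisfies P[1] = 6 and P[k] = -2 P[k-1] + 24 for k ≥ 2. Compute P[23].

-8388600

The fixed point is 24/(1 + 2) = 8, so P[k] - 8 = -2(P[k-1] - 8).
Hence P[k] = -2·(-2)^{k-1} + 8.
P[23] = -2·(-2)^{22} + 8 = -2·4194304 + 8 = -8388600.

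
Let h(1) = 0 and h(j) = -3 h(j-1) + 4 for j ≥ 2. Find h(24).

The fixed point is 4/(1 + 3) = 1, so h(j) - 1 = -3(h(j-1) - 1).
Hence h(j) = -1·(-3)^{j-1} + 1.
h(24) = -1·(-3)^{23} + 1 = -1·-94143178827 + 1 = 94143178828.

94143178828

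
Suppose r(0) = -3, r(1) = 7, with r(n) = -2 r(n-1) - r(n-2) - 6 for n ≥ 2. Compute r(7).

r(2) = -2*7 - (-3) - 6 = -17
r(3) = -2*(-17) - 7 - 6 = 21
r(4) = -2*21 - (-17) - 6 = -31
r(5) = -2*(-31) - 21 - 6 = 35
r(6) = -2*35 - (-31) - 6 = -45
r(7) = -2*(-45) - 35 - 6 = 49

49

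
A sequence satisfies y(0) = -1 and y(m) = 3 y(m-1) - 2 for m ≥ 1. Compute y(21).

The fixed point is -2/(1 - 3) = 1, so y(m) - 1 = 3(y(m-1) - 1).
Hence y(m) = -2·3^m + 1.
y(21) = -2·3^{21} + 1 = -2·10460353203 + 1 = -20920706405.

-20920706405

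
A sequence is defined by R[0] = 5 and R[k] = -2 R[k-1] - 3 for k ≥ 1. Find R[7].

R[1] = -2*5 - 3 = -13
R[2] = -2*(-13) - 3 = 23
R[3] = -2*23 - 3 = -49
R[4] = -2*(-49) - 3 = 95
R[5] = -2*95 - 3 = -193
R[6] = -2*(-193) - 3 = 383
R[7] = -2*383 - 3 = -769

-769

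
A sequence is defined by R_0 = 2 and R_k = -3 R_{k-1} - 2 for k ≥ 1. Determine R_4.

R_1 = -3·2 - 2 = -8
R_2 = -3·(-8) - 2 = 22
R_3 = -3·22 - 2 = -68
R_4 = -3·(-68) - 2 = 202

202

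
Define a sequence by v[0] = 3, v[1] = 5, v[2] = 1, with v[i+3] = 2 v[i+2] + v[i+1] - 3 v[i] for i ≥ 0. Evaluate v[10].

-866

v[3] = 2·1 + 5 - 3·3 = -2
v[4] = 2·(-2) + 1 - 3·5 = -18
v[5] = 2·(-18) + (-2) - 3·1 = -41
v[6] = 2·(-41) + (-18) - 3·(-2) = -94
v[7] = 2·(-94) + (-41) - 3·(-18) = -175
v[8] = 2·(-175) + (-94) - 3·(-41) = -321
v[9] = 2·(-321) + (-175) - 3·(-94) = -535
v[10] = 2·(-535) + (-321) - 3·(-175) = -866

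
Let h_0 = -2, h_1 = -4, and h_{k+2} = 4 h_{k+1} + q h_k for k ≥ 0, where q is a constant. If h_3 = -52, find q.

-1

h_2 = -16 - 2q
h_3 = -64 - 12q
So -64 - 12q = -52, giving q = -1.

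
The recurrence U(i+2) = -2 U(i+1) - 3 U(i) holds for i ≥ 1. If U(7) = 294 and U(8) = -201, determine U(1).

Rearranging, U(i-2) = (U(i) + 2 U(i-1)) / -3.
U(6) = (-201 + 2*294) / -3 = 387/-3 = -129
U(5) = (294 + 2*(-129)) / -3 = 36/-3 = -12
U(4) = (-129 + 2*(-12)) / -3 = -153/-3 = 51
U(3) = (-12 + 2*51) / -3 = 90/-3 = -30
U(2) = (51 + 2*(-30)) / -3 = -9/-3 = 3
U(1) = (-30 + 2*3) / -3 = -24/-3 = 8

8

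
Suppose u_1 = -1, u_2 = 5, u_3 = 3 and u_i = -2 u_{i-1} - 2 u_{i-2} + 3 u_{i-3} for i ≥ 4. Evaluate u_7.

u_4 = -2(3) - 2(5) + 3(-1) = -19
u_5 = -2(-19) - 2(3) + 3(5) = 47
u_6 = -2(47) - 2(-19) + 3(3) = -47
u_7 = -2(-47) - 2(47) + 3(-19) = -57

-57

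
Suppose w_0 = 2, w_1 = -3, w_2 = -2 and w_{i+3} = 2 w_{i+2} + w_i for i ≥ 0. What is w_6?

w_3 = 2(-2) + 2 = -2
w_4 = 2(-2) + (-3) = -7
w_5 = 2(-7) + (-2) = -16
w_6 = 2(-16) + (-2) = -34

-34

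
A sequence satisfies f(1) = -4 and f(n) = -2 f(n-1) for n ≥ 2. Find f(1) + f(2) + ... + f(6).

84

f(2) = -2(-4) = 8
f(3) = -2(8) = -16
f(4) = -2(-16) = 32
f(5) = -2(32) = -64
f(6) = -2(-64) = 128
Sum = (-4) + 8 + (-16) + 32 + (-64) + 128 = 84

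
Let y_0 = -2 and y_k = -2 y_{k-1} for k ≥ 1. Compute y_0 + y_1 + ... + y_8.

y_1 = -2(-2) = 4
y_2 = -2(4) = -8
y_3 = -2(-8) = 16
y_4 = -2(16) = -32
y_5 = -2(-32) = 64
y_6 = -2(64) = -128
y_7 = -2(-128) = 256
y_8 = -2(256) = -512
Sum = (-2) + 4 + (-8) + 16 + (-32) + 64 + (-128) + 256 + (-512) = -342

-342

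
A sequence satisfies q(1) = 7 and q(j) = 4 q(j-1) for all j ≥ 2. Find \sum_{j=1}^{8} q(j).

q(2) = 4(7) = 28
q(3) = 4(28) = 112
q(4) = 4(112) = 448
q(5) = 4(448) = 1792
q(6) = 4(1792) = 7168
q(7) = 4(7168) = 28672
q(8) = 4(28672) = 114688
Sum = 7 + 28 + 112 + 448 + 1792 + 7168 + 28672 + 114688 = 152915

152915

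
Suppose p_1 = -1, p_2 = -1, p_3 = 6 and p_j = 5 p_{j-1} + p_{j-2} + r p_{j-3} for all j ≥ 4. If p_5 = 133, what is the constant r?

p_4 = 29 - r
p_5 = 151 - 6r
So 151 - 6r = 133, giving r = 3.

3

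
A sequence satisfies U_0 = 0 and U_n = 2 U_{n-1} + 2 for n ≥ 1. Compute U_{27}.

268435454

The fixed point is 2/(1 - 2) = -2, so U_n + 2 = 2(U_{n-1} + 2).
Hence U_n = 2·2^n - 2.
U_{27} = 2·2^{27} - 2 = 2·134217728 - 2 = 268435454.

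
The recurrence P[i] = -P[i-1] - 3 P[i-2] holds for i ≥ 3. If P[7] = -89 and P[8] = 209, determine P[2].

5

Rearranging, P[i-2] = (P[i] + P[i-1]) / -3.
P[6] = (209 + (-89)) / -3 = 120/-3 = -40
P[5] = (-89 + (-40)) / -3 = -129/-3 = 43
P[4] = (-40 + 43) / -3 = 3/-3 = -1
P[3] = (43 + (-1)) / -3 = 42/-3 = -14
P[2] = (-1 + (-14)) / -3 = -15/-3 = 5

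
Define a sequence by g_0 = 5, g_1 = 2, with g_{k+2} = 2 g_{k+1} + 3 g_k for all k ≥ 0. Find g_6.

1279

g_2 = 2(2) + 3(5) = 19
g_3 = 2(19) + 3(2) = 44
g_4 = 2(44) + 3(19) = 145
g_5 = 2(145) + 3(44) = 422
g_6 = 2(422) + 3(145) = 1279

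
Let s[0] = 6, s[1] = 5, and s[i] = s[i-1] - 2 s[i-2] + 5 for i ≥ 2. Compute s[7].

-15

s[2] = 5 - 2·6 + 5 = -2
s[3] = (-2) - 2·5 + 5 = -7
s[4] = (-7) - 2·(-2) + 5 = 2
s[5] = 2 - 2·(-7) + 5 = 21
s[6] = 21 - 2·2 + 5 = 22
s[7] = 22 - 2·21 + 5 = -15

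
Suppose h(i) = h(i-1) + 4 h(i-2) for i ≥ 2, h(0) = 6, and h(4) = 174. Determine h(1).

6

Let h(1) = w.
h(2) = 24 + w
h(3) = 24 + 5w
h(4) = 120 + 9w
So 120 + 9w = 174, giving w = 6.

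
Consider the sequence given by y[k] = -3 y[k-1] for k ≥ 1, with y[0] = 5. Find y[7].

-10935

y[1] = -3·5 = -15
y[2] = -3·(-15) = 45
y[3] = -3·45 = -135
y[4] = -3·(-135) = 405
y[5] = -3·405 = -1215
y[6] = -3·(-1215) = 3645
y[7] = -3·3645 = -10935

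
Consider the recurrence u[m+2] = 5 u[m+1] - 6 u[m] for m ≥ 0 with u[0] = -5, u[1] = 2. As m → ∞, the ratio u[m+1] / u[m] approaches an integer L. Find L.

3

The characteristic equation is r^2 - 5r + 6 = 0, which factors as (r - 3)(r - 2) = 0.
So the roots are 3 and 2. Since |3| > |2| and the coefficient of 3^m is non-zero, the ratio tends to 3.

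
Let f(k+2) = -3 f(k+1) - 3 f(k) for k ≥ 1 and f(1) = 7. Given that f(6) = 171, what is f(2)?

-2

Let f(2) = z.
f(3) = -21 - 3z
f(4) = 63 + 6z
f(5) = -126 - 9z
f(6) = 189 + 9z
So 189 + 9z = 171, giving z = -2.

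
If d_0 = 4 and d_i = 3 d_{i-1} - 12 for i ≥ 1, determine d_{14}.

-9565932

The fixed point is -12/(1 - 3) = 6, so d_i - 6 = 3(d_{i-1} - 6).
Hence d_i = -2·3^i + 6.
d_{14} = -2·3^{14} + 6 = -2·4782969 + 6 = -9565932.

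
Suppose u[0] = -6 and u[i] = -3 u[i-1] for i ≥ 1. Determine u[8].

-39366

u[1] = -3*(-6) = 18
u[2] = -3*18 = -54
u[3] = -3*(-54) = 162
u[4] = -3*162 = -486
u[5] = -3*(-486) = 1458
u[6] = -3*1458 = -4374
u[7] = -3*(-4374) = 13122
u[8] = -3*13122 = -39366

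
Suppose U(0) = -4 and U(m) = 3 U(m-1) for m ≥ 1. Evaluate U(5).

U(1) = 3(-4) = -12
U(2) = 3(-12) = -36
U(3) = 3(-36) = -108
U(4) = 3(-108) = -324
U(5) = 3(-324) = -972

-972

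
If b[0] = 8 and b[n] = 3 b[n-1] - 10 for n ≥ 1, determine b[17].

387420494

The fixed point is -10/(1 - 3) = 5, so b[n] - 5 = 3(b[n-1] - 5).
Hence b[n] = 3·3^n + 5.
b[17] = 3·3^{17} + 5 = 3·129140163 + 5 = 387420494.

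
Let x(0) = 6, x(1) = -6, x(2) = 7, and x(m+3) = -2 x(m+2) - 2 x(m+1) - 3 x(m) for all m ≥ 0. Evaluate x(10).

1276

x(3) = -2*7 - 2*(-6) - 3*6 = -20
x(4) = -2*(-20) - 2*7 - 3*(-6) = 44
x(5) = -2*44 - 2*(-20) - 3*7 = -69
x(6) = -2*(-69) - 2*44 - 3*(-20) = 110
x(7) = -2*110 - 2*(-69) - 3*44 = -214
x(8) = -2*(-214) - 2*110 - 3*(-69) = 415
x(9) = -2*415 - 2*(-214) - 3*110 = -732
x(10) = -2*(-732) - 2*415 - 3*(-214) = 1276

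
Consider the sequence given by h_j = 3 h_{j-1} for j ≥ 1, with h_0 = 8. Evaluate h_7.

h_1 = 3·8 = 24
h_2 = 3·24 = 72
h_3 = 3·72 = 216
h_4 = 3·216 = 648
h_5 = 3·648 = 1944
h_6 = 3·1944 = 5832
h_7 = 3·5832 = 17496

17496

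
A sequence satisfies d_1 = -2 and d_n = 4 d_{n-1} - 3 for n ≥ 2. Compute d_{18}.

-51539607551

The fixed point is -3/(1 - 4) = 1, so d_n - 1 = 4(d_{n-1} - 1).
Hence d_n = -3·4^{n-1} + 1.
d_{18} = -3·4^{17} + 1 = -3·17179869184 + 1 = -51539607551.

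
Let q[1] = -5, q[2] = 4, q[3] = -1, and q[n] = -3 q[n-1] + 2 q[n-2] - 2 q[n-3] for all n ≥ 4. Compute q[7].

-977

q[4] = -3(-1) + 2(4) - 2(-5) = 21
q[5] = -3(21) + 2(-1) - 2(4) = -73
q[6] = -3(-73) + 2(21) - 2(-1) = 263
q[7] = -3(263) + 2(-73) - 2(21) = -977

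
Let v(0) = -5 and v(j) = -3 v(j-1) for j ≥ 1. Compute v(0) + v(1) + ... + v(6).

-2735

v(1) = -3·(-5) = 15
v(2) = -3·15 = -45
v(3) = -3·(-45) = 135
v(4) = -3·135 = -405
v(5) = -3·(-405) = 1215
v(6) = -3·1215 = -3645
Sum = (-5) + 15 + (-45) + 135 + (-405) + 1215 + (-3645) = -2735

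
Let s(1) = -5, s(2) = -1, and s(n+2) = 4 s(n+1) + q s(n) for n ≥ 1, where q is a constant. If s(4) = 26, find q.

-2

s(3) = -4 - 5q
s(4) = -16 - 21q
So -16 - 21q = 26, giving q = -2.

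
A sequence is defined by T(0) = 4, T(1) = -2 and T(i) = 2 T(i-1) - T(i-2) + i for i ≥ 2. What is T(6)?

T(2) = 2(-2) - 4 + 2 = -6
T(3) = 2(-6) - (-2) + 3 = -7
T(4) = 2(-7) - (-6) + 4 = -4
T(5) = 2(-4) - (-7) + 5 = 4
T(6) = 2(4) - (-4) + 6 = 18

18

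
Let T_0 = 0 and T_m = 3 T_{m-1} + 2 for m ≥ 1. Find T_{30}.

205891132094648

The fixed point is 2/(1 - 3) = -1, so T_m + 1 = 3(T_{m-1} + 1).
Hence T_m = 1·3^m - 1.
T_{30} = 1·3^{30} - 1 = 1·205891132094649 - 1 = 205891132094648.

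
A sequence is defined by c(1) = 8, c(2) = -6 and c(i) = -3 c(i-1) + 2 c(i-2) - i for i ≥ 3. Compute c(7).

4889

c(3) = -3·(-6) + 2·8 - 3 = 31
c(4) = -3·31 + 2·(-6) - 4 = -109
c(5) = -3·(-109) + 2·31 - 5 = 384
c(6) = -3·384 + 2·(-109) - 6 = -1376
c(7) = -3·(-1376) + 2·384 - 7 = 4889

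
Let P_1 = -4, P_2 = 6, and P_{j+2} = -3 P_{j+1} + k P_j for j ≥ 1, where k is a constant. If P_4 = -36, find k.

P_3 = -18 - 4k
P_4 = 54 + 18k
So 54 + 18k = -36, giving k = -5.

-5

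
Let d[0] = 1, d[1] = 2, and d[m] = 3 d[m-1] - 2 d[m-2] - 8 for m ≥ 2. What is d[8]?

-1720

d[2] = 3·2 - 2·1 - 8 = -4
d[3] = 3·(-4) - 2·2 - 8 = -24
d[4] = 3·(-24) - 2·(-4) - 8 = -72
d[5] = 3·(-72) - 2·(-24) - 8 = -176
d[6] = 3·(-176) - 2·(-72) - 8 = -392
d[7] = 3·(-392) - 2·(-176) - 8 = -832
d[8] = 3·(-832) - 2·(-392) - 8 = -1720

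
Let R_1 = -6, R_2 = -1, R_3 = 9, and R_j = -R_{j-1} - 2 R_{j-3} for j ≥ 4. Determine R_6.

-17

R_4 = -9 - 2·(-6) = 3
R_5 = -3 - 2·(-1) = -1
R_6 = -(-1) - 2·9 = -17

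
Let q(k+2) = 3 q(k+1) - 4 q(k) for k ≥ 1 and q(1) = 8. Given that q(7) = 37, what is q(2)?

Let q(2) = y.
q(3) = -32 + 3y
q(4) = -96 + 5y
q(5) = -160 + 3y
q(6) = -96 - 11y
q(7) = 352 - 45y
So 352 - 45y = 37, giving y = 7.

7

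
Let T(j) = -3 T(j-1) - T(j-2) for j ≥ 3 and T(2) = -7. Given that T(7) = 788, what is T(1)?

Let T(1) = y.
T(3) = 21 - y
T(4) = -56 + 3y
T(5) = 147 - 8y
T(6) = -385 + 21y
T(7) = 1008 - 55y
So 1008 - 55y = 788, giving y = 4.

4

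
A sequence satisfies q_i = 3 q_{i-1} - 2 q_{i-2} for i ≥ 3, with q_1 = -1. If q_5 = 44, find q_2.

2

Let q_2 = z.
q_3 = 2 + 3z
q_4 = 6 + 7z
q_5 = 14 + 15z
So 14 + 15z = 44, giving z = 2.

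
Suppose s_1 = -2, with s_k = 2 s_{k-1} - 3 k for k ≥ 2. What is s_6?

-328

s_2 = 2*(-2) - 6 = -10
s_3 = 2*(-10) - 9 = -29
s_4 = 2*(-29) - 12 = -70
s_5 = 2*(-70) - 15 = -155
s_6 = 2*(-155) - 18 = -328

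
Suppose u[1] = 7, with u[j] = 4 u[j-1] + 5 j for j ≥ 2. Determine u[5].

u[2] = 4(7) + 10 = 38
u[3] = 4(38) + 15 = 167
u[4] = 4(167) + 20 = 688
u[5] = 4(688) + 25 = 2777

2777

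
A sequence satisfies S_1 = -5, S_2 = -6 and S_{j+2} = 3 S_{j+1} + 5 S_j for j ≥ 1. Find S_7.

-12073

S_3 = 3(-6) + 5(-5) = -43
S_4 = 3(-43) + 5(-6) = -159
S_5 = 3(-159) + 5(-43) = -692
S_6 = 3(-692) + 5(-159) = -2871
S_7 = 3(-2871) + 5(-692) = -12073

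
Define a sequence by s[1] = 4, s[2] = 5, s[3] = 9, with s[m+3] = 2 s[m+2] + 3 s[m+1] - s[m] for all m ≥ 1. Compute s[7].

s[4] = 2·9 + 3·5 - 4 = 29
s[5] = 2·29 + 3·9 - 5 = 80
s[6] = 2·80 + 3·29 - 9 = 238
s[7] = 2·238 + 3·80 - 29 = 687

687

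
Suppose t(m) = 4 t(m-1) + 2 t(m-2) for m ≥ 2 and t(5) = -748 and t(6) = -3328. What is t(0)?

2

Rearranging, t(m-2) = (t(m) - 4 t(m-1)) / 2.
t(4) = (-3328 - 4*(-748)) / 2 = -336/2 = -168
t(3) = (-748 - 4*(-168)) / 2 = -76/2 = -38
t(2) = (-168 - 4*(-38)) / 2 = -16/2 = -8
t(1) = (-38 - 4*(-8)) / 2 = -6/2 = -3
t(0) = (-8 - 4*(-3)) / 2 = 4/2 = 2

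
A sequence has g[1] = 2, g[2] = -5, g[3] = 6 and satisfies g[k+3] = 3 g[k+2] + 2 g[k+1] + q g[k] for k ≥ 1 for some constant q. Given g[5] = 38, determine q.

g[4] = 8 + 2q
g[5] = 36 + q
So 36 + q = 38, giving q = 2.

2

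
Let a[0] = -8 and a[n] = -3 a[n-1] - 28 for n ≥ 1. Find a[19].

1162261460

The fixed point is -28/(1 + 3) = -7, so a[n] + 7 = -3(a[n-1] + 7).
Hence a[n] = -1·(-3)^n - 7.
a[19] = -1·(-3)^{19} - 7 = -1·-1162261467 - 7 = 1162261460.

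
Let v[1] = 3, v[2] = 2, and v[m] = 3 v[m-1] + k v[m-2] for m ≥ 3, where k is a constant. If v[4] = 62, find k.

4

v[3] = 6 + 3k
v[4] = 18 + 11k
So 18 + 11k = 62, giving k = 4.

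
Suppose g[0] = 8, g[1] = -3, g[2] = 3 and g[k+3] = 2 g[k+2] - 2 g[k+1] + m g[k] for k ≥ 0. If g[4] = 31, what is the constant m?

g[3] = 12 + 8m
g[4] = 18 + 13m
So 18 + 13m = 31, giving m = 1.

1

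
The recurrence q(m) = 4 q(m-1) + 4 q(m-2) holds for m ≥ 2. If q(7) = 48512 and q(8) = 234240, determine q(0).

3

Rearranging, q(m-2) = (q(m) - 4 q(m-1)) / 4.
q(6) = (234240 - 4*48512) / 4 = 40192/4 = 10048
q(5) = (48512 - 4*10048) / 4 = 8320/4 = 2080
q(4) = (10048 - 4*2080) / 4 = 1728/4 = 432
q(3) = (2080 - 4*432) / 4 = 352/4 = 88
q(2) = (432 - 4*88) / 4 = 80/4 = 20
q(1) = (88 - 4*20) / 4 = 8/4 = 2
q(0) = (20 - 4*2) / 4 = 12/4 = 3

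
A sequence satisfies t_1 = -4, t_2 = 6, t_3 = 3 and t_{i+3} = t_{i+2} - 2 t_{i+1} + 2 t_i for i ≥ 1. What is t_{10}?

121

t_4 = 3 - 2·6 + 2·(-4) = -17
t_5 = (-17) - 2·3 + 2·6 = -11
t_6 = (-11) - 2·(-17) + 2·3 = 29
t_7 = 29 - 2·(-11) + 2·(-17) = 17
t_8 = 17 - 2·29 + 2·(-11) = -63
t_9 = (-63) - 2·17 + 2·29 = -39
t_{10} = (-39) - 2·(-63) + 2·17 = 121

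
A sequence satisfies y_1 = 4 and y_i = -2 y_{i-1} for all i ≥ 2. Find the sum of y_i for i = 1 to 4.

-20

y_2 = -2(4) = -8
y_3 = -2(-8) = 16
y_4 = -2(16) = -32
Sum = 4 + (-8) + 16 + (-32) = -20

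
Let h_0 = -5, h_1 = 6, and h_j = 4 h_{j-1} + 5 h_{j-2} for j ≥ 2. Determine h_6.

h_2 = 4(6) + 5(-5) = -1
h_3 = 4(-1) + 5(6) = 26
h_4 = 4(26) + 5(-1) = 99
h_5 = 4(99) + 5(26) = 526
h_6 = 4(526) + 5(99) = 2599

2599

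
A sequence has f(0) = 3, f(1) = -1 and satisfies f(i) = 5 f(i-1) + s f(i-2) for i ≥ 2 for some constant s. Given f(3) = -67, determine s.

-3

f(2) = -5 + 3s
f(3) = -25 + 14s
So -25 + 14s = -67, giving s = -3.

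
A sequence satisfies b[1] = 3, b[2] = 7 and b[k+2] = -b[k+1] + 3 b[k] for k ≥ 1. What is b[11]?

b[3] = -7 + 3·3 = 2
b[4] = -2 + 3·7 = 19
b[5] = -19 + 3·2 = -13
b[6] = -(-13) + 3·19 = 70
b[7] = -70 + 3·(-13) = -109
b[8] = -(-109) + 3·70 = 319
b[9] = -319 + 3·(-109) = -646
b[10] = -(-646) + 3·319 = 1603
b[11] = -1603 + 3·(-646) = -3541

-3541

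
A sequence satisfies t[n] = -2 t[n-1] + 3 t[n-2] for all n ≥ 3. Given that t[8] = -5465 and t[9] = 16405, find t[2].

Rearranging, t[n-2] = (t[n] + 2 t[n-1]) / 3.
t[7] = (16405 + 2·(-5465)) / 3 = 5475/3 = 1825
t[6] = (-5465 + 2·1825) / 3 = -1815/3 = -605
t[5] = (1825 + 2·(-605)) / 3 = 615/3 = 205
t[4] = (-605 + 2·205) / 3 = -195/3 = -65
t[3] = (205 + 2·(-65)) / 3 = 75/3 = 25
t[2] = (-65 + 2·25) / 3 = -15/3 = -5

-5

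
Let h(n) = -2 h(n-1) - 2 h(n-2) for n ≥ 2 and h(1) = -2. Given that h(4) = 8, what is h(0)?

Let h(0) = w.
h(2) = 4 - 2w
h(3) = -4 + 4w
h(4) = -4w
So -4w = 8, giving w = -2.

-2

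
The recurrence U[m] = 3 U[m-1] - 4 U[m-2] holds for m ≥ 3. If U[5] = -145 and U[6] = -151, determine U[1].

8

Rearranging, U[m-2] = (U[m] - 3 U[m-1]) / -4.
U[4] = (-151 - 3(-145)) / -4 = 284/-4 = -71
U[3] = (-145 - 3(-71)) / -4 = 68/-4 = -17
U[2] = (-71 - 3(-17)) / -4 = -20/-4 = 5
U[1] = (-17 - 3(5)) / -4 = -32/-4 = 8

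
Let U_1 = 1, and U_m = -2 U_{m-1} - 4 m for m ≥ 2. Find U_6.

-112

U_2 = -2*1 - 8 = -10
U_3 = -2*(-10) - 12 = 8
U_4 = -2*8 - 16 = -32
U_5 = -2*(-32) - 20 = 44
U_6 = -2*44 - 24 = -112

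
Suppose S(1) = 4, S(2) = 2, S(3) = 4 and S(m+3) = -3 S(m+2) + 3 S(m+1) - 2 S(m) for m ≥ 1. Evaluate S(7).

778

S(4) = -3(4) + 3(2) - 2(4) = -14
S(5) = -3(-14) + 3(4) - 2(2) = 50
S(6) = -3(50) + 3(-14) - 2(4) = -200
S(7) = -3(-200) + 3(50) - 2(-14) = 778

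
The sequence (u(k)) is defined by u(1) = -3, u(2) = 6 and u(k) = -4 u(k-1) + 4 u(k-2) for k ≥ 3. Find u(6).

u(3) = -4·6 + 4·(-3) = -36
u(4) = -4·(-36) + 4·6 = 168
u(5) = -4·168 + 4·(-36) = -816
u(6) = -4·(-816) + 4·168 = 3936

3936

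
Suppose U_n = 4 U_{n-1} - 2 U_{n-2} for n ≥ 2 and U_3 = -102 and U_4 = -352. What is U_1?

-5

Rearranging, U_{n-2} = (U_n - 4 U_{n-1}) / -2.
U_2 = (-352 - 4·(-102)) / -2 = 56/-2 = -28
U_1 = (-102 - 4·(-28)) / -2 = 10/-2 = -5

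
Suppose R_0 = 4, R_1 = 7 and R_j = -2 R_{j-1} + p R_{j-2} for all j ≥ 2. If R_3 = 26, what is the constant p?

2

R_2 = -14 + 4p
R_3 = 28 - p
So 28 - p = 26, giving p = 2.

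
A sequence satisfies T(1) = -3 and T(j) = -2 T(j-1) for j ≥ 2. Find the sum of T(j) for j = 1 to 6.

63

T(2) = -2·(-3) = 6
T(3) = -2·6 = -12
T(4) = -2·(-12) = 24
T(5) = -2·24 = -48
T(6) = -2·(-48) = 96
Sum = (-3) + 6 + (-12) + 24 + (-48) + 96 = 63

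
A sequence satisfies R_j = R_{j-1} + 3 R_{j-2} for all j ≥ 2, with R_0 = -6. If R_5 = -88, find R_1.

2

Let R_1 = z.
R_2 = -18 + z
R_3 = -18 + 4z
R_4 = -72 + 7z
R_5 = -126 + 19z
So -126 + 19z = -88, giving z = 2.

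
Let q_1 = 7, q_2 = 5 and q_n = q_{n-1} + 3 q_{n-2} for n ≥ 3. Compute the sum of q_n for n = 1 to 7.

1039

q_3 = 5 + 3·7 = 26
q_4 = 26 + 3·5 = 41
q_5 = 41 + 3·26 = 119
q_6 = 119 + 3·41 = 242
q_7 = 242 + 3·119 = 599
Sum = 7 + 5 + 26 + 41 + 119 + 242 + 599 = 1039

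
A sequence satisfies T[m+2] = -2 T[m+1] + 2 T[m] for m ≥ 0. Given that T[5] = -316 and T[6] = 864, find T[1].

Rearranging, T[m-2] = (T[m] + 2 T[m-1]) / 2.
T[4] = (864 + 2·(-316)) / 2 = 232/2 = 116
T[3] = (-316 + 2·116) / 2 = -84/2 = -42
T[2] = (116 + 2·(-42)) / 2 = 32/2 = 16
T[1] = (-42 + 2·16) / 2 = -10/2 = -5

-5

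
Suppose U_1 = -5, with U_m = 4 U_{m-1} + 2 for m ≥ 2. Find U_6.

U_2 = 4*(-5) + 2 = -18
U_3 = 4*(-18) + 2 = -70
U_4 = 4*(-70) + 2 = -278
U_5 = 4*(-278) + 2 = -1110
U_6 = 4*(-1110) + 2 = -4438

-4438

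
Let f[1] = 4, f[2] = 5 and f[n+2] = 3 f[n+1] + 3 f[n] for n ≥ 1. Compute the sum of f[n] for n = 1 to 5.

f[3] = 3·5 + 3·4 = 27
f[4] = 3·27 + 3·5 = 96
f[5] = 3·96 + 3·27 = 369
Sum = 4 + 5 + 27 + 96 + 369 = 501

501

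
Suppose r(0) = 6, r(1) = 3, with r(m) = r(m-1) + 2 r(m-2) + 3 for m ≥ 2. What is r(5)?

123

r(2) = 3 + 2*6 + 3 = 18
r(3) = 18 + 2*3 + 3 = 27
r(4) = 27 + 2*18 + 3 = 66
r(5) = 66 + 2*27 + 3 = 123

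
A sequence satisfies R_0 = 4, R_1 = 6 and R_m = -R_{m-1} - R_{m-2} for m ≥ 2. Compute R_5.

R_2 = -6 - 4 = -10
R_3 = -(-10) - 6 = 4
R_4 = -4 - (-10) = 6
R_5 = -6 - 4 = -10

-10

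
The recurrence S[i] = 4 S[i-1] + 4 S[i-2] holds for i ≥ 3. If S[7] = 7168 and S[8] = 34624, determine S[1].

Rearranging, S[i-2] = (S[i] - 4 S[i-1]) / 4.
S[6] = (34624 - 4*7168) / 4 = 5952/4 = 1488
S[5] = (7168 - 4*1488) / 4 = 1216/4 = 304
S[4] = (1488 - 4*304) / 4 = 272/4 = 68
S[3] = (304 - 4*68) / 4 = 32/4 = 8
S[2] = (68 - 4*8) / 4 = 36/4 = 9
S[1] = (8 - 4*9) / 4 = -28/4 = -7

-7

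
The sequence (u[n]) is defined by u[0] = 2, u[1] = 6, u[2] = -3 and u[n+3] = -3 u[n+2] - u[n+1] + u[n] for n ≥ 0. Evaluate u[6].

-19

u[3] = -3(-3) - 6 + 2 = 5
u[4] = -3(5) - (-3) + 6 = -6
u[5] = -3(-6) - 5 + (-3) = 10
u[6] = -3(10) - (-6) + 5 = -19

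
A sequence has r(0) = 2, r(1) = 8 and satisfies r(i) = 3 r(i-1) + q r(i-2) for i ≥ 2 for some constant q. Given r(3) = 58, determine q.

r(2) = 24 + 2q
r(3) = 72 + 14q
So 72 + 14q = 58, giving q = -1.

-1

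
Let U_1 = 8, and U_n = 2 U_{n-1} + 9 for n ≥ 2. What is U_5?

263

U_2 = 2(8) + 9 = 25
U_3 = 2(25) + 9 = 59
U_4 = 2(59) + 9 = 127
U_5 = 2(127) + 9 = 263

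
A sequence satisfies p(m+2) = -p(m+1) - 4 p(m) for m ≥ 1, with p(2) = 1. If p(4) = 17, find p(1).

Let p(1) = x.
p(3) = -1 - 4x
p(4) = -3 + 4x
So -3 + 4x = 17, giving x = 5.

5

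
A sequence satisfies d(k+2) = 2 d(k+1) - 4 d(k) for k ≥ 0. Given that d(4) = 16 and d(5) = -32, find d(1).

-2

Rearranging, d(k-2) = (d(k) - 2 d(k-1)) / -4.
d(3) = (-32 - 2·16) / -4 = -64/-4 = 16
d(2) = (16 - 2·16) / -4 = -16/-4 = 4
d(1) = (16 - 2·4) / -4 = 8/-4 = -2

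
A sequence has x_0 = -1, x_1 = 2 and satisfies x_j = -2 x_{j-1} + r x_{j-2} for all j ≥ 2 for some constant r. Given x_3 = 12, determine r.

x_2 = -4 - r
x_3 = 8 + 4r
So 8 + 4r = 12, giving r = 1.

1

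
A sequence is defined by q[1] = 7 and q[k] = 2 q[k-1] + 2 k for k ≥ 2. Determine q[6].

q[2] = 2*7 + 4 = 18
q[3] = 2*18 + 6 = 42
q[4] = 2*42 + 8 = 92
q[5] = 2*92 + 10 = 194
q[6] = 2*194 + 12 = 400

400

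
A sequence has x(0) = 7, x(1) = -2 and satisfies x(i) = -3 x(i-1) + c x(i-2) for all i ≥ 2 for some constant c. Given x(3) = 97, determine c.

x(2) = 6 + 7c
x(3) = -18 - 23c
So -18 - 23c = 97, giving c = -5.

-5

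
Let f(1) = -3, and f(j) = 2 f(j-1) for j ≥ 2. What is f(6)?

f(2) = 2·(-3) = -6
f(3) = 2·(-6) = -12
f(4) = 2·(-12) = -24
f(5) = 2·(-24) = -48
f(6) = 2·(-48) = -96

-96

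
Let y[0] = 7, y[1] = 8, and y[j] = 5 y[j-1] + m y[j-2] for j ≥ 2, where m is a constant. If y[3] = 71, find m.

-3

y[2] = 40 + 7m
y[3] = 200 + 43m
So 200 + 43m = 71, giving m = -3.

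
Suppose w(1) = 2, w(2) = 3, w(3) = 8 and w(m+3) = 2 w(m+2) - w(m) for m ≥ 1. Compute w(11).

w(4) = 2*8 - 2 = 14
w(5) = 2*14 - 3 = 25
w(6) = 2*25 - 8 = 42
w(7) = 2*42 - 14 = 70
w(8) = 2*70 - 25 = 115
w(9) = 2*115 - 42 = 188
w(10) = 2*188 - 70 = 306
w(11) = 2*306 - 115 = 497

497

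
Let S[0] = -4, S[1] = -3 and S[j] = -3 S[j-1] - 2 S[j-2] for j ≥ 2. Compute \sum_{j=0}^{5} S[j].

-147

S[2] = -3*(-3) - 2*(-4) = 17
S[3] = -3*17 - 2*(-3) = -45
S[4] = -3*(-45) - 2*17 = 101
S[5] = -3*101 - 2*(-45) = -213
Sum = (-4) + (-3) + 17 + (-45) + 101 + (-213) = -147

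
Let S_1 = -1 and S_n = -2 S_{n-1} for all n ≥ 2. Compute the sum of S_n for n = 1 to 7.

S_2 = -2*(-1) = 2
S_3 = -2*2 = -4
S_4 = -2*(-4) = 8
S_5 = -2*8 = -16
S_6 = -2*(-16) = 32
S_7 = -2*32 = -64
Sum = (-1) + 2 + (-4) + 8 + (-16) + 32 + (-64) = -43

-43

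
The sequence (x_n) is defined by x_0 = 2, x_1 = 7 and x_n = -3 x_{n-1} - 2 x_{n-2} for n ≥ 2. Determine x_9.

x_2 = -3·7 - 2·2 = -25
x_3 = -3·(-25) - 2·7 = 61
x_4 = -3·61 - 2·(-25) = -133
x_5 = -3·(-133) - 2·61 = 277
x_6 = -3·277 - 2·(-133) = -565
x_7 = -3·(-565) - 2·277 = 1141
x_8 = -3·1141 - 2·(-565) = -2293
x_9 = -3·(-2293) - 2·1141 = 4597

4597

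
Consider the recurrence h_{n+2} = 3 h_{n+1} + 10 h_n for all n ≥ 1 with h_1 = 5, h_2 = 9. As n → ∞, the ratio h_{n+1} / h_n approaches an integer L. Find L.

The characteristic equation is r^2 - 3r - 10 = 0, which factors as (r - 5)(r + 2) = 0.
So the roots are 5 and -2. Since |5| > |-2| and the coefficient of 5^n is non-zero, the ratio tends to 5.

5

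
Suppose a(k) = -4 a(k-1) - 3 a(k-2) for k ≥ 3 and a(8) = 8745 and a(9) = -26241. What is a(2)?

9

Rearranging, a(k-2) = (a(k) + 4 a(k-1)) / -3.
a(7) = (-26241 + 4*8745) / -3 = 8739/-3 = -2913
a(6) = (8745 + 4*(-2913)) / -3 = -2907/-3 = 969
a(5) = (-2913 + 4*969) / -3 = 963/-3 = -321
a(4) = (969 + 4*(-321)) / -3 = -315/-3 = 105
a(3) = (-321 + 4*105) / -3 = 99/-3 = -33
a(2) = (105 + 4*(-33)) / -3 = -27/-3 = 9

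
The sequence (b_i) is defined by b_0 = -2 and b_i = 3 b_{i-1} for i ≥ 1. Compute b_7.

-4374

b_1 = 3*(-2) = -6
b_2 = 3*(-6) = -18
b_3 = 3*(-18) = -54
b_4 = 3*(-54) = -162
b_5 = 3*(-162) = -486
b_6 = 3*(-486) = -1458
b_7 = 3*(-1458) = -4374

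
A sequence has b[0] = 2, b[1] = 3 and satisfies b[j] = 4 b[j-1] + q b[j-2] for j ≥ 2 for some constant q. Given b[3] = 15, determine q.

-3

b[2] = 12 + 2q
b[3] = 48 + 11q
So 48 + 11q = 15, giving q = -3.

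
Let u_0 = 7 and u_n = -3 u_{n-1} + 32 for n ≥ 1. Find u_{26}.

The fixed point is 32/(1 + 3) = 8, so u_n - 8 = -3(u_{n-1} - 8).
Hence u_n = -1·(-3)^n + 8.
u_{26} = -1·(-3)^{26} + 8 = -1·2541865828329 + 8 = -2541865828321.

-2541865828321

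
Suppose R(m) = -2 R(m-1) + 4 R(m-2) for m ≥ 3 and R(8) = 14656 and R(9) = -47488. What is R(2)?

9

Rearranging, R(m-2) = (R(m) + 2 R(m-1)) / 4.
R(7) = (-47488 + 2(14656)) / 4 = -18176/4 = -4544
R(6) = (14656 + 2(-4544)) / 4 = 5568/4 = 1392
R(5) = (-4544 + 2(1392)) / 4 = -1760/4 = -440
R(4) = (1392 + 2(-440)) / 4 = 512/4 = 128
R(3) = (-440 + 2(128)) / 4 = -184/4 = -46
R(2) = (128 + 2(-46)) / 4 = 36/4 = 9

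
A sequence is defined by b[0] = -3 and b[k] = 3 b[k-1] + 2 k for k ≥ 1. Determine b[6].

b[1] = 3(-3) + 2 = -7
b[2] = 3(-7) + 4 = -17
b[3] = 3(-17) + 6 = -45
b[4] = 3(-45) + 8 = -127
b[5] = 3(-127) + 10 = -371
b[6] = 3(-371) + 12 = -1101

-1101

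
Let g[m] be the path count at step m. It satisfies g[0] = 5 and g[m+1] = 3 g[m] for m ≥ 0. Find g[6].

g[1] = 3·5 = 15
g[2] = 3·15 = 45
g[3] = 3·45 = 135
g[4] = 3·135 = 405
g[5] = 3·405 = 1215
g[6] = 3·1215 = 3645

3645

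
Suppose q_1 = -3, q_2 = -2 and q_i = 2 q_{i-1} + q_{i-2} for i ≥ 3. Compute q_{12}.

q_3 = 2·(-2) + (-3) = -7
q_4 = 2·(-7) + (-2) = -16
q_5 = 2·(-16) + (-7) = -39
q_6 = 2·(-39) + (-16) = -94
q_7 = 2·(-94) + (-39) = -227
q_8 = 2·(-227) + (-94) = -548
q_9 = 2·(-548) + (-227) = -1323
q_{10} = 2·(-1323) + (-548) = -3194
q_{11} = 2·(-3194) + (-1323) = -7711
q_{12} = 2·(-7711) + (-3194) = -18616

-18616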